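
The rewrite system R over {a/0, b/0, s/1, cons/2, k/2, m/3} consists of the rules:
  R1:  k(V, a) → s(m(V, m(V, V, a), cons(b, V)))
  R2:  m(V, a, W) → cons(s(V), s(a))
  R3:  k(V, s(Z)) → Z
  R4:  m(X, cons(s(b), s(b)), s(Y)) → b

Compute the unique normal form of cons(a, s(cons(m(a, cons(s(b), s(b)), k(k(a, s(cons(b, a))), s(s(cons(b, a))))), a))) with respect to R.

1. cons(a, s(cons(m(a, cons(s(b), s(b)), k(k(a, s(cons(b, a))), s(s(cons(b, a))))), a)))  →  cons(a, s(cons(m(a, cons(s(b), s(b)), s(cons(b, a))), a)))   [R3 at 2.1.1.3]
2. cons(a, s(cons(m(a, cons(s(b), s(b)), s(cons(b, a))), a)))  →  cons(a, s(cons(b, a)))   [R4 at 2.1.1]

cons(a, s(cons(b, a)))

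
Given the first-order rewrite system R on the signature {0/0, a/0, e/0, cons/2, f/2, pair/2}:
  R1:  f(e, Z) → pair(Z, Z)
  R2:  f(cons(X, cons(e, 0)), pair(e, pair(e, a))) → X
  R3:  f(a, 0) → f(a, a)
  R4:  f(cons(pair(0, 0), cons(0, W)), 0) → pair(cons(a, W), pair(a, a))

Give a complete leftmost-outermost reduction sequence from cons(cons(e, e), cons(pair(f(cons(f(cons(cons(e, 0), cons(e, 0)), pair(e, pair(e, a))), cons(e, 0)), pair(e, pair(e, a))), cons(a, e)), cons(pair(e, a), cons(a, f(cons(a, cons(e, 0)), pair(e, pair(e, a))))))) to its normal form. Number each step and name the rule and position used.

cons(cons(e, e), cons(pair(cons(e, 0), cons(a, e)), cons(pair(e, a), cons(a, a))))

1. cons(cons(e, e), cons(pair(f(cons(f(cons(cons(e, 0), cons(e, 0)), pair(e, pair(e, a))), cons(e, 0)), pair(e, pair(e, a))), cons(a, e)), cons(pair(e, a), cons(a, f(cons(a, cons(e, 0)), pair(e, pair(e, a)))))))  →  cons(cons(e, e), cons(pair(f(cons(cons(e, 0), cons(e, 0)), pair(e, pair(e, a))), cons(a, e)), cons(pair(e, a), cons(a, f(cons(a, cons(e, 0)), pair(e, pair(e, a)))))))   [R2 at 2.1.1]
2. cons(cons(e, e), cons(pair(f(cons(cons(e, 0), cons(e, 0)), pair(e, pair(e, a))), cons(a, e)), cons(pair(e, a), cons(a, f(cons(a, cons(e, 0)), pair(e, pair(e, a)))))))  →  cons(cons(e, e), cons(pair(cons(e, 0), cons(a, e)), cons(pair(e, a), cons(a, f(cons(a, cons(e, 0)), pair(e, pair(e, a)))))))   [R2 at 2.1.1]
3. cons(cons(e, e), cons(pair(cons(e, 0), cons(a, e)), cons(pair(e, a), cons(a, f(cons(a, cons(e, 0)), pair(e, pair(e, a)))))))  →  cons(cons(e, e), cons(pair(cons(e, 0), cons(a, e)), cons(pair(e, a), cons(a, a))))   [R2 at 2.2.2.2]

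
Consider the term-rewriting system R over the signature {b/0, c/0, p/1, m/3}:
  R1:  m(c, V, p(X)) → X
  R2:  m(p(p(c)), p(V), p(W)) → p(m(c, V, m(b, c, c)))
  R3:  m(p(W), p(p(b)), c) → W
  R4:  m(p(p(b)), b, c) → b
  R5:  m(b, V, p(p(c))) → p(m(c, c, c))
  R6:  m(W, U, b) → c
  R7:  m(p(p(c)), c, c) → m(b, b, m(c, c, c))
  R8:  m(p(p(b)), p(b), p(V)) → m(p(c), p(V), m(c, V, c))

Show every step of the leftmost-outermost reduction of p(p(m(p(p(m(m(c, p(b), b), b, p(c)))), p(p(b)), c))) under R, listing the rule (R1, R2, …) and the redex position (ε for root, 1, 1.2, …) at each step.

1. p(p(m(p(p(m(m(c, p(b), b), b, p(c)))), p(p(b)), c)))  →  p(p(p(m(m(c, p(b), b), b, p(c)))))   [R3 at 1.1]
2. p(p(p(m(m(c, p(b), b), b, p(c)))))  →  p(p(p(m(c, b, p(c)))))   [R6 at 1.1.1.1]
3. p(p(p(m(c, b, p(c)))))  →  p(p(p(c)))   [R1 at 1.1.1]

p(p(p(c)))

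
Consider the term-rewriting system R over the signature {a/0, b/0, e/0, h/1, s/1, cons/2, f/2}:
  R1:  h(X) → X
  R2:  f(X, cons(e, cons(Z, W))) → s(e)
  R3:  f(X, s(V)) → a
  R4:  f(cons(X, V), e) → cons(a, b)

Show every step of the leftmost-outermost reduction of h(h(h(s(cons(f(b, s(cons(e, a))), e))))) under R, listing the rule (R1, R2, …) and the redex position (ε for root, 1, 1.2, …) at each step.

s(cons(a, e))

1. h(h(h(s(cons(f(b, s(cons(e, a))), e)))))  →  h(h(s(cons(f(b, s(cons(e, a))), e))))   [R1 at ε]
2. h(h(s(cons(f(b, s(cons(e, a))), e))))  →  h(s(cons(f(b, s(cons(e, a))), e)))   [R1 at ε]
3. h(s(cons(f(b, s(cons(e, a))), e)))  →  s(cons(f(b, s(cons(e, a))), e))   [R1 at ε]
4. s(cons(f(b, s(cons(e, a))), e))  →  s(cons(a, e))   [R3 at 1.1]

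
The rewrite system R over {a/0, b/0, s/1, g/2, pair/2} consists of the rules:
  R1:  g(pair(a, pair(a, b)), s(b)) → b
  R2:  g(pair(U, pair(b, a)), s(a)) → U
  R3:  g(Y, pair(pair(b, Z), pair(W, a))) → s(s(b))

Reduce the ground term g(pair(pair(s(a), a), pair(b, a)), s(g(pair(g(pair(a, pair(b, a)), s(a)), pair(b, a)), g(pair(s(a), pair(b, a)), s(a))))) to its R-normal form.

1. g(pair(pair(s(a), a), pair(b, a)), s(g(pair(g(pair(a, pair(b, a)), s(a)), pair(b, a)), g(pair(s(a), pair(b, a)), s(a)))))  →  g(pair(pair(s(a), a), pair(b, a)), s(g(pair(a, pair(b, a)), g(pair(s(a), pair(b, a)), s(a)))))   [R2 at 2.1.1.1]
2. g(pair(pair(s(a), a), pair(b, a)), s(g(pair(a, pair(b, a)), g(pair(s(a), pair(b, a)), s(a)))))  →  g(pair(pair(s(a), a), pair(b, a)), s(g(pair(a, pair(b, a)), s(a))))   [R2 at 2.1.2]
3. g(pair(pair(s(a), a), pair(b, a)), s(g(pair(a, pair(b, a)), s(a))))  →  g(pair(pair(s(a), a), pair(b, a)), s(a))   [R2 at 2.1]
4. g(pair(pair(s(a), a), pair(b, a)), s(a))  →  pair(s(a), a)   [R2 at ε]

pair(s(a), a)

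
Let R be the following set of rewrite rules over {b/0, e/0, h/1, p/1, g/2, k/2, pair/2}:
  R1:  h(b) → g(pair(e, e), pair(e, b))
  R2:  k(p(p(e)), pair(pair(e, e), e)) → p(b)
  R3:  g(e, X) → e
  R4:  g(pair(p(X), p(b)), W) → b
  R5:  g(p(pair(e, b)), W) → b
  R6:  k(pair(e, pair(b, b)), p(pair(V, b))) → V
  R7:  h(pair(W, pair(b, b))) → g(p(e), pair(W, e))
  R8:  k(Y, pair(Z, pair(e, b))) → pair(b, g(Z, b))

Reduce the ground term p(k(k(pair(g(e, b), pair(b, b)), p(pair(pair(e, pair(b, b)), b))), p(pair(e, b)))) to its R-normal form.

1. p(k(k(pair(g(e, b), pair(b, b)), p(pair(pair(e, pair(b, b)), b))), p(pair(e, b))))  →  p(k(k(pair(e, pair(b, b)), p(pair(pair(e, pair(b, b)), b))), p(pair(e, b))))   [R3 at 1.1.1.1]
2. p(k(k(pair(e, pair(b, b)), p(pair(pair(e, pair(b, b)), b))), p(pair(e, b))))  →  p(k(pair(e, pair(b, b)), p(pair(e, b))))   [R6 at 1.1]
3. p(k(pair(e, pair(b, b)), p(pair(e, b))))  →  p(e)   [R6 at 1]

p(e)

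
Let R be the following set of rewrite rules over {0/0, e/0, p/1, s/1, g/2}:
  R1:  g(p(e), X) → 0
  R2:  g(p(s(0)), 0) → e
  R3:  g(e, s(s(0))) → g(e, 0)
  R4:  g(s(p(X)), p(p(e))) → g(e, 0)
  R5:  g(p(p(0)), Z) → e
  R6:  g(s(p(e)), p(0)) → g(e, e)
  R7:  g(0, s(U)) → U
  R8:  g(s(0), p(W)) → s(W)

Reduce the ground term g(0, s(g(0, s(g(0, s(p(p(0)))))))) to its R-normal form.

p(p(0))

1. g(0, s(g(0, s(g(0, s(p(p(0))))))))  →  g(0, s(g(0, s(p(p(0))))))   [R7 at ε]
2. g(0, s(g(0, s(p(p(0))))))  →  g(0, s(p(p(0))))   [R7 at ε]
3. g(0, s(p(p(0))))  →  p(p(0))   [R7 at ε]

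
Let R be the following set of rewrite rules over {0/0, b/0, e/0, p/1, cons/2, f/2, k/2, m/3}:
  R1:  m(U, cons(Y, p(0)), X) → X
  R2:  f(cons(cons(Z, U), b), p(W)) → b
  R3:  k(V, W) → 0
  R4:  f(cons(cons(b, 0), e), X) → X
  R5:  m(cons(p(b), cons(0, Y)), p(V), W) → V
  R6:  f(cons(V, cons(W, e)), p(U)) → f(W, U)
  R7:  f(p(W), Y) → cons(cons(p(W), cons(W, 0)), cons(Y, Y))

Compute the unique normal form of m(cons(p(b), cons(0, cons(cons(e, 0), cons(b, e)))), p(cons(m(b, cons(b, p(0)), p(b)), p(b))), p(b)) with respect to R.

cons(p(b), p(b))

1. m(cons(p(b), cons(0, cons(cons(e, 0), cons(b, e)))), p(cons(m(b, cons(b, p(0)), p(b)), p(b))), p(b))  →  cons(m(b, cons(b, p(0)), p(b)), p(b))   [R5 at ε]
2. cons(m(b, cons(b, p(0)), p(b)), p(b))  →  cons(p(b), p(b))   [R1 at 1]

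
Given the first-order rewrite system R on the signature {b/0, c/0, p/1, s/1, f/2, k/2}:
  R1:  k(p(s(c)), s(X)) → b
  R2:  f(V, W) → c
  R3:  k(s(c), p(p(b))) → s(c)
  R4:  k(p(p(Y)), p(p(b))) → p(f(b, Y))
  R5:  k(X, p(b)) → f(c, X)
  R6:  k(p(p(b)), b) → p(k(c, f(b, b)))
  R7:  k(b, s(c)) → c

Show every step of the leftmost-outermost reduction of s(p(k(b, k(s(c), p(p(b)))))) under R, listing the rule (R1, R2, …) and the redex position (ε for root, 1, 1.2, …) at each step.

s(p(c))

1. s(p(k(b, k(s(c), p(p(b))))))  →  s(p(k(b, s(c))))   [R3 at 1.1.2]
2. s(p(k(b, s(c))))  →  s(p(c))   [R7 at 1.1]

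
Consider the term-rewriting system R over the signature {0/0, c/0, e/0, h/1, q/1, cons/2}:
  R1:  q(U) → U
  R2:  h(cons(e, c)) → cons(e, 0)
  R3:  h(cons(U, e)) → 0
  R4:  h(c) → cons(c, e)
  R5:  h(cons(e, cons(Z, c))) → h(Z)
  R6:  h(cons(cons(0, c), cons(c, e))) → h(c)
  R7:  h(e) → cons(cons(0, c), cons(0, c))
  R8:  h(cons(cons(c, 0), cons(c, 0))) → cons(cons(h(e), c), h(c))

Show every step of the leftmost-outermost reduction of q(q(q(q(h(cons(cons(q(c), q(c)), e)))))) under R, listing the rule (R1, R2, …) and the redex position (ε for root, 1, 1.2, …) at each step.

1. q(q(q(q(h(cons(cons(q(c), q(c)), e))))))  →  q(q(q(h(cons(cons(q(c), q(c)), e)))))   [R1 at ε]
2. q(q(q(h(cons(cons(q(c), q(c)), e)))))  →  q(q(h(cons(cons(q(c), q(c)), e))))   [R1 at ε]
3. q(q(h(cons(cons(q(c), q(c)), e))))  →  q(h(cons(cons(q(c), q(c)), e)))   [R1 at ε]
4. q(h(cons(cons(q(c), q(c)), e)))  →  h(cons(cons(q(c), q(c)), e))   [R1 at ε]
5. h(cons(cons(q(c), q(c)), e))  →  0   [R3 at ε]

0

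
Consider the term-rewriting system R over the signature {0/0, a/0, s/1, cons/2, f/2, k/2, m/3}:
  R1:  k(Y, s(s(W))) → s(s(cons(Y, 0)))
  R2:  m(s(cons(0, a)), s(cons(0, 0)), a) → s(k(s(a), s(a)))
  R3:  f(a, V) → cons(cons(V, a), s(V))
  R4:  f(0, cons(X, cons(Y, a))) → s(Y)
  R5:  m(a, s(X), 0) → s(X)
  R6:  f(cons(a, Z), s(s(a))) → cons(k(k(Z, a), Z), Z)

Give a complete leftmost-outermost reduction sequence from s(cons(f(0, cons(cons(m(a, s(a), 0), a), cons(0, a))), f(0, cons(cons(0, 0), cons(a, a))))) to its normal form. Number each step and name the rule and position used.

s(cons(s(0), s(a)))

1. s(cons(f(0, cons(cons(m(a, s(a), 0), a), cons(0, a))), f(0, cons(cons(0, 0), cons(a, a)))))  →  s(cons(s(0), f(0, cons(cons(0, 0), cons(a, a)))))   [R4 at 1.1]
2. s(cons(s(0), f(0, cons(cons(0, 0), cons(a, a)))))  →  s(cons(s(0), s(a)))   [R4 at 1.2]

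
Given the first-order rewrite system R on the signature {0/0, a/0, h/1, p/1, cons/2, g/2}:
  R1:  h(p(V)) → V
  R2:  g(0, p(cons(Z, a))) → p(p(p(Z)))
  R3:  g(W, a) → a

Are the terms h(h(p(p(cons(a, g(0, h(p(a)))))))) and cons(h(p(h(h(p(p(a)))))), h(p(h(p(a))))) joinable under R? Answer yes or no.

Reduce t₁ = h(h(p(p(cons(a, g(0, h(p(a)))))))):
1. h(h(p(p(cons(a, g(0, h(p(a))))))))  →  h(p(cons(a, g(0, h(p(a))))))   [R1 at 1]
2. h(p(cons(a, g(0, h(p(a))))))  →  cons(a, g(0, h(p(a))))   [R1 at ε]
3. cons(a, g(0, h(p(a))))  →  cons(a, g(0, a))   [R1 at 2.2]
4. cons(a, g(0, a))  →  cons(a, a)   [R3 at 2]

Reduce t₂ = cons(h(p(h(h(p(p(a)))))), h(p(h(p(a))))):
1. cons(h(p(h(h(p(p(a)))))), h(p(h(p(a)))))  →  cons(h(h(p(p(a)))), h(p(h(p(a)))))   [R1 at 1]
2. cons(h(h(p(p(a)))), h(p(h(p(a)))))  →  cons(h(p(a)), h(p(h(p(a)))))   [R1 at 1.1]
3. cons(h(p(a)), h(p(h(p(a)))))  →  cons(a, h(p(h(p(a)))))   [R1 at 1]
4. cons(a, h(p(h(p(a)))))  →  cons(a, h(p(a)))   [R1 at 2]
5. cons(a, h(p(a)))  →  cons(a, a)   [R1 at 2]

yes — NF(t₁) = cons(a, a), NF(t₂) = cons(a, a)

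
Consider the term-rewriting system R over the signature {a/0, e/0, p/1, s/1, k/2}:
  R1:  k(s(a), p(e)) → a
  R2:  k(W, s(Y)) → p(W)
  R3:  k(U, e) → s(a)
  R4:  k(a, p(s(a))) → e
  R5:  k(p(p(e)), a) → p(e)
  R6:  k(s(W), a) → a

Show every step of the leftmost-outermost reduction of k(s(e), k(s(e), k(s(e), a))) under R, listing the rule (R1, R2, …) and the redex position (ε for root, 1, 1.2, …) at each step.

a

1. k(s(e), k(s(e), k(s(e), a)))  →  k(s(e), k(s(e), a))   [R6 at 2.2]
2. k(s(e), k(s(e), a))  →  k(s(e), a)   [R6 at 2]
3. k(s(e), a)  →  a   [R6 at ε]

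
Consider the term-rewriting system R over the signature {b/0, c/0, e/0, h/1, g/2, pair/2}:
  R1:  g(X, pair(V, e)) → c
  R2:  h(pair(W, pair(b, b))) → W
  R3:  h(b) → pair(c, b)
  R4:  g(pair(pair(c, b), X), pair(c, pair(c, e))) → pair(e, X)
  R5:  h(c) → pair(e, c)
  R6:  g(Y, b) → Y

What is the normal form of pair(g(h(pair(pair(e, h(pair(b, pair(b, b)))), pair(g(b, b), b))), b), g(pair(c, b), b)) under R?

1. pair(g(h(pair(pair(e, h(pair(b, pair(b, b)))), pair(g(b, b), b))), b), g(pair(c, b), b))  →  pair(h(pair(pair(e, h(pair(b, pair(b, b)))), pair(g(b, b), b))), g(pair(c, b), b))   [R6 at 1]
2. pair(h(pair(pair(e, h(pair(b, pair(b, b)))), pair(g(b, b), b))), g(pair(c, b), b))  →  pair(h(pair(pair(e, b), pair(g(b, b), b))), g(pair(c, b), b))   [R2 at 1.1.1.2]
3. pair(h(pair(pair(e, b), pair(g(b, b), b))), g(pair(c, b), b))  →  pair(h(pair(pair(e, b), pair(b, b))), g(pair(c, b), b))   [R6 at 1.1.2.1]
4. pair(h(pair(pair(e, b), pair(b, b))), g(pair(c, b), b))  →  pair(pair(e, b), g(pair(c, b), b))   [R2 at 1]
5. pair(pair(e, b), g(pair(c, b), b))  →  pair(pair(e, b), pair(c, b))   [R6 at 2]

pair(pair(e, b), pair(c, b))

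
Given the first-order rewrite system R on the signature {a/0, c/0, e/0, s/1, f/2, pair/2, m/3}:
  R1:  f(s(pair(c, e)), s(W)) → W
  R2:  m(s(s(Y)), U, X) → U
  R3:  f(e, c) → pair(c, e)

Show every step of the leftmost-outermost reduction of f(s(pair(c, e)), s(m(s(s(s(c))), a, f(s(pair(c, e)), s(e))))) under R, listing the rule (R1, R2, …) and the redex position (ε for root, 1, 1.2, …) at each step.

a

1. f(s(pair(c, e)), s(m(s(s(s(c))), a, f(s(pair(c, e)), s(e)))))  →  m(s(s(s(c))), a, f(s(pair(c, e)), s(e)))   [R1 at ε]
2. m(s(s(s(c))), a, f(s(pair(c, e)), s(e)))  →  a   [R2 at ε]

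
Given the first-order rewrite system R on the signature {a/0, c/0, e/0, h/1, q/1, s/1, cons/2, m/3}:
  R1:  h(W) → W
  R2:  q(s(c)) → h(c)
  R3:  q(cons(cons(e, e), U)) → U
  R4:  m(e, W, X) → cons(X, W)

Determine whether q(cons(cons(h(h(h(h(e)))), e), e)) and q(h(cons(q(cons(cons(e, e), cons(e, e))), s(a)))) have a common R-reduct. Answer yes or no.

Reduce t₁ = q(cons(cons(h(h(h(h(e)))), e), e)):
1. q(cons(cons(h(h(h(h(e)))), e), e))  →  q(cons(cons(h(h(h(e))), e), e))   [R1 at 1.1.1]
2. q(cons(cons(h(h(h(e))), e), e))  →  q(cons(cons(h(h(e)), e), e))   [R1 at 1.1.1]
3. q(cons(cons(h(h(e)), e), e))  →  q(cons(cons(h(e), e), e))   [R1 at 1.1.1]
4. q(cons(cons(h(e), e), e))  →  q(cons(cons(e, e), e))   [R1 at 1.1.1]
5. q(cons(cons(e, e), e))  →  e   [R3 at ε]

Reduce t₂ = q(h(cons(q(cons(cons(e, e), cons(e, e))), s(a)))):
1. q(h(cons(q(cons(cons(e, e), cons(e, e))), s(a))))  →  q(cons(q(cons(cons(e, e), cons(e, e))), s(a)))   [R1 at 1]
2. q(cons(q(cons(cons(e, e), cons(e, e))), s(a)))  →  q(cons(cons(e, e), s(a)))   [R3 at 1.1]
3. q(cons(cons(e, e), s(a)))  →  s(a)   [R3 at ε]

no — NF(t₁) = e, NF(t₂) = s(a)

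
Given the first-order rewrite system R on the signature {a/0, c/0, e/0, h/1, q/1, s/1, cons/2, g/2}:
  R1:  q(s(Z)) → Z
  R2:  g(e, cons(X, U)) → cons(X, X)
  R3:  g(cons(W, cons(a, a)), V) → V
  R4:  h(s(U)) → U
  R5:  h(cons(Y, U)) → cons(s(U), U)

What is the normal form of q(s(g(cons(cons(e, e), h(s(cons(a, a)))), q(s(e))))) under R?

1. q(s(g(cons(cons(e, e), h(s(cons(a, a)))), q(s(e)))))  →  g(cons(cons(e, e), h(s(cons(a, a)))), q(s(e)))   [R1 at ε]
2. g(cons(cons(e, e), h(s(cons(a, a)))), q(s(e)))  →  g(cons(cons(e, e), cons(a, a)), q(s(e)))   [R4 at 1.2]
3. g(cons(cons(e, e), cons(a, a)), q(s(e)))  →  q(s(e))   [R3 at ε]
4. q(s(e))  →  e   [R1 at ε]

e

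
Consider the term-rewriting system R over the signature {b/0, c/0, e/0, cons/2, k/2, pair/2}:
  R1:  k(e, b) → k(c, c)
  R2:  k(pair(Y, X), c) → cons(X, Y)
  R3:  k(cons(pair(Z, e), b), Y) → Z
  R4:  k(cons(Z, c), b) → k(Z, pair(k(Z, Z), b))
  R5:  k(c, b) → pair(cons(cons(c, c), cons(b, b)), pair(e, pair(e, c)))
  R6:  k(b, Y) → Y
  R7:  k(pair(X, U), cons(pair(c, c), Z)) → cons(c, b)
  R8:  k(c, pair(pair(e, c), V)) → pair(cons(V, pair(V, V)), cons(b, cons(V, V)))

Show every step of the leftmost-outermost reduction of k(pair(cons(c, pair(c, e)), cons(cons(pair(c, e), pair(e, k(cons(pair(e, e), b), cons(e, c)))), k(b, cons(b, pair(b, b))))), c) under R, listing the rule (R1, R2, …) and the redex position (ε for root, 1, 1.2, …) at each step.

1. k(pair(cons(c, pair(c, e)), cons(cons(pair(c, e), pair(e, k(cons(pair(e, e), b), cons(e, c)))), k(b, cons(b, pair(b, b))))), c)  →  cons(cons(cons(pair(c, e), pair(e, k(cons(pair(e, e), b), cons(e, c)))), k(b, cons(b, pair(b, b)))), cons(c, pair(c, e)))   [R2 at ε]
2. cons(cons(cons(pair(c, e), pair(e, k(cons(pair(e, e), b), cons(e, c)))), k(b, cons(b, pair(b, b)))), cons(c, pair(c, e)))  →  cons(cons(cons(pair(c, e), pair(e, e)), k(b, cons(b, pair(b, b)))), cons(c, pair(c, e)))   [R3 at 1.1.2.2]
3. cons(cons(cons(pair(c, e), pair(e, e)), k(b, cons(b, pair(b, b)))), cons(c, pair(c, e)))  →  cons(cons(cons(pair(c, e), pair(e, e)), cons(b, pair(b, b))), cons(c, pair(c, e)))   [R6 at 1.2]

cons(cons(cons(pair(c, e), pair(e, e)), cons(b, pair(b, b))), cons(c, pair(c, e)))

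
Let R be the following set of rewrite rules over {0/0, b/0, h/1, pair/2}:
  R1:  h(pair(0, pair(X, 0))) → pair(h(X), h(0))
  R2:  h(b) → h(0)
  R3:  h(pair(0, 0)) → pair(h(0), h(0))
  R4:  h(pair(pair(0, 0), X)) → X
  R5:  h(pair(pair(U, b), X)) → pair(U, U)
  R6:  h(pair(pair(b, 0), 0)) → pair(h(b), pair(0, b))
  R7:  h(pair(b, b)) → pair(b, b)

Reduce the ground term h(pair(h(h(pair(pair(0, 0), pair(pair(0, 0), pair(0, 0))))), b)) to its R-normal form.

b

1. h(pair(h(h(pair(pair(0, 0), pair(pair(0, 0), pair(0, 0))))), b))  →  h(pair(h(pair(pair(0, 0), pair(0, 0))), b))   [R4 at 1.1.1]
2. h(pair(h(pair(pair(0, 0), pair(0, 0))), b))  →  h(pair(pair(0, 0), b))   [R4 at 1.1]
3. h(pair(pair(0, 0), b))  →  b   [R4 at ε]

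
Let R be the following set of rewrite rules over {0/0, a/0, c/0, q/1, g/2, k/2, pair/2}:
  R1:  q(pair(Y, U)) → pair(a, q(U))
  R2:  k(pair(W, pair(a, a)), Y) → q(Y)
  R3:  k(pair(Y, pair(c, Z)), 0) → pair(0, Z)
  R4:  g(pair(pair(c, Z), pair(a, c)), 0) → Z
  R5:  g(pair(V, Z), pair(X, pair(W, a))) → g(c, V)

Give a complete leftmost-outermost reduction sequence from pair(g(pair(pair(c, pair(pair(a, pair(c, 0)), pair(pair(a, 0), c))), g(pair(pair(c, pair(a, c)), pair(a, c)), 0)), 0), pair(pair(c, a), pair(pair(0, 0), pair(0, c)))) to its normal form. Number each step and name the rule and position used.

1. pair(g(pair(pair(c, pair(pair(a, pair(c, 0)), pair(pair(a, 0), c))), g(pair(pair(c, pair(a, c)), pair(a, c)), 0)), 0), pair(pair(c, a), pair(pair(0, 0), pair(0, c))))  →  pair(g(pair(pair(c, pair(pair(a, pair(c, 0)), pair(pair(a, 0), c))), pair(a, c)), 0), pair(pair(c, a), pair(pair(0, 0), pair(0, c))))   [R4 at 1.1.2]
2. pair(g(pair(pair(c, pair(pair(a, pair(c, 0)), pair(pair(a, 0), c))), pair(a, c)), 0), pair(pair(c, a), pair(pair(0, 0), pair(0, c))))  →  pair(pair(pair(a, pair(c, 0)), pair(pair(a, 0), c)), pair(pair(c, a), pair(pair(0, 0), pair(0, c))))   [R4 at 1]

pair(pair(pair(a, pair(c, 0)), pair(pair(a, 0), c)), pair(pair(c, a), pair(pair(0, 0), pair(0, c))))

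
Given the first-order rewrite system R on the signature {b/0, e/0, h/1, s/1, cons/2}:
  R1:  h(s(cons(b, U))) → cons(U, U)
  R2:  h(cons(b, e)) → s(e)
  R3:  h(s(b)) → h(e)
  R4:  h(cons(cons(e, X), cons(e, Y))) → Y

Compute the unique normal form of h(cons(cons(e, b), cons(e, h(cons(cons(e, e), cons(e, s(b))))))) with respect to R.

1. h(cons(cons(e, b), cons(e, h(cons(cons(e, e), cons(e, s(b)))))))  →  h(cons(cons(e, e), cons(e, s(b))))   [R4 at ε]
2. h(cons(cons(e, e), cons(e, s(b))))  →  s(b)   [R4 at ε]

s(b)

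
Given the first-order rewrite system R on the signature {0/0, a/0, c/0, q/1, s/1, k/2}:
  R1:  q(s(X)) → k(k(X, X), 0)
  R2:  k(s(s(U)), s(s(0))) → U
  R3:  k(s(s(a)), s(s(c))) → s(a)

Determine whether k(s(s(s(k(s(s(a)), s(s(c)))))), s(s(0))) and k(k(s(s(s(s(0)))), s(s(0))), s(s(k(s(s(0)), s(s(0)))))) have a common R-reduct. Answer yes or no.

no — NF(t₁) = s(s(a)), NF(t₂) = 0

Reduce t₁ = k(s(s(s(k(s(s(a)), s(s(c)))))), s(s(0))):
1. k(s(s(s(k(s(s(a)), s(s(c)))))), s(s(0)))  →  s(k(s(s(a)), s(s(c))))   [R2 at ε]
2. s(k(s(s(a)), s(s(c))))  →  s(s(a))   [R3 at 1]

Reduce t₂ = k(k(s(s(s(s(0)))), s(s(0))), s(s(k(s(s(0)), s(s(0)))))):
1. k(k(s(s(s(s(0)))), s(s(0))), s(s(k(s(s(0)), s(s(0))))))  →  k(s(s(0)), s(s(k(s(s(0)), s(s(0))))))   [R2 at 1]
2. k(s(s(0)), s(s(k(s(s(0)), s(s(0))))))  →  k(s(s(0)), s(s(0)))   [R2 at 2.1.1]
3. k(s(s(0)), s(s(0)))  →  0   [R2 at ε]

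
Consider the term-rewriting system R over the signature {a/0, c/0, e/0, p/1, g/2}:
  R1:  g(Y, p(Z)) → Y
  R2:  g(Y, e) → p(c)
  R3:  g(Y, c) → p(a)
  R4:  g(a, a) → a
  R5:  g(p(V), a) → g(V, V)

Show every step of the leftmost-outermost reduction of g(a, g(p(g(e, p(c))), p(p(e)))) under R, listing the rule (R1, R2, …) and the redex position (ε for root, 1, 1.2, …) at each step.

a

1. g(a, g(p(g(e, p(c))), p(p(e))))  →  g(a, p(g(e, p(c))))   [R1 at 2]
2. g(a, p(g(e, p(c))))  →  a   [R1 at ε]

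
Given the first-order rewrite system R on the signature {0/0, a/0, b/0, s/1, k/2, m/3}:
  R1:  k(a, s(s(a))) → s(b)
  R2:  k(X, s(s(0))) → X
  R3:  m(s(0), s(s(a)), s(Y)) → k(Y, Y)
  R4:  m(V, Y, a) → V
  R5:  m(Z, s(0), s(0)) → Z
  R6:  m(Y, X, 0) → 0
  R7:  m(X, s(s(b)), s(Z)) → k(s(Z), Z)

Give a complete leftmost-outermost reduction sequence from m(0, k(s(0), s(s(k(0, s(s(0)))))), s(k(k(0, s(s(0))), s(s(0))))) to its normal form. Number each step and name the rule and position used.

0

1. m(0, k(s(0), s(s(k(0, s(s(0)))))), s(k(k(0, s(s(0))), s(s(0)))))  →  m(0, k(s(0), s(s(0))), s(k(k(0, s(s(0))), s(s(0)))))   [R2 at 2.2.1.1]
2. m(0, k(s(0), s(s(0))), s(k(k(0, s(s(0))), s(s(0)))))  →  m(0, s(0), s(k(k(0, s(s(0))), s(s(0)))))   [R2 at 2]
3. m(0, s(0), s(k(k(0, s(s(0))), s(s(0)))))  →  m(0, s(0), s(k(0, s(s(0)))))   [R2 at 3.1]
4. m(0, s(0), s(k(0, s(s(0)))))  →  m(0, s(0), s(0))   [R2 at 3.1]
5. m(0, s(0), s(0))  →  0   [R5 at ε]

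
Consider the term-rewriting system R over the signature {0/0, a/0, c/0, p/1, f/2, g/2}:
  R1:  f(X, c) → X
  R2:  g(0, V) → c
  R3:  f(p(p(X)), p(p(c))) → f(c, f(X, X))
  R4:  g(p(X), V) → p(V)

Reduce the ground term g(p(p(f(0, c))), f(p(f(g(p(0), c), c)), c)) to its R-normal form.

p(p(p(c)))

1. g(p(p(f(0, c))), f(p(f(g(p(0), c), c)), c))  →  p(f(p(f(g(p(0), c), c)), c))   [R4 at ε]
2. p(f(p(f(g(p(0), c), c)), c))  →  p(p(f(g(p(0), c), c)))   [R1 at 1]
3. p(p(f(g(p(0), c), c)))  →  p(p(g(p(0), c)))   [R1 at 1.1]
4. p(p(g(p(0), c)))  →  p(p(p(c)))   [R4 at 1.1]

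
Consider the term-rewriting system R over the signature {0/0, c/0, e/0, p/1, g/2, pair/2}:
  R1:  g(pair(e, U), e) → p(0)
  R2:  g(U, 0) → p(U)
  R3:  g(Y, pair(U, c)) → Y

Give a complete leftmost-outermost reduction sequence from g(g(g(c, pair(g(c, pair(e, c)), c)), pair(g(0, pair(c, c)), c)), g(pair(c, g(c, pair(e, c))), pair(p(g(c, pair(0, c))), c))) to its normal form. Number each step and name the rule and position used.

1. g(g(g(c, pair(g(c, pair(e, c)), c)), pair(g(0, pair(c, c)), c)), g(pair(c, g(c, pair(e, c))), pair(p(g(c, pair(0, c))), c)))  →  g(g(c, pair(g(c, pair(e, c)), c)), g(pair(c, g(c, pair(e, c))), pair(p(g(c, pair(0, c))), c)))   [R3 at 1]
2. g(g(c, pair(g(c, pair(e, c)), c)), g(pair(c, g(c, pair(e, c))), pair(p(g(c, pair(0, c))), c)))  →  g(c, g(pair(c, g(c, pair(e, c))), pair(p(g(c, pair(0, c))), c)))   [R3 at 1]
3. g(c, g(pair(c, g(c, pair(e, c))), pair(p(g(c, pair(0, c))), c)))  →  g(c, pair(c, g(c, pair(e, c))))   [R3 at 2]
4. g(c, pair(c, g(c, pair(e, c))))  →  g(c, pair(c, c))   [R3 at 2.2]
5. g(c, pair(c, c))  →  c   [R3 at ε]

c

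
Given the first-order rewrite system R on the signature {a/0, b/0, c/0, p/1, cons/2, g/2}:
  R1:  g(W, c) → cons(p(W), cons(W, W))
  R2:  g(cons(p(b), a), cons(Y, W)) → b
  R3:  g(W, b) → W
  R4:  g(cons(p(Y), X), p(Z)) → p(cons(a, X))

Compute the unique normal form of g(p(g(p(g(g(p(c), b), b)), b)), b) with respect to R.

p(p(p(c)))

1. g(p(g(p(g(g(p(c), b), b)), b)), b)  →  p(g(p(g(g(p(c), b), b)), b))   [R3 at ε]
2. p(g(p(g(g(p(c), b), b)), b))  →  p(p(g(g(p(c), b), b)))   [R3 at 1]
3. p(p(g(g(p(c), b), b)))  →  p(p(g(p(c), b)))   [R3 at 1.1]
4. p(p(g(p(c), b)))  →  p(p(p(c)))   [R3 at 1.1]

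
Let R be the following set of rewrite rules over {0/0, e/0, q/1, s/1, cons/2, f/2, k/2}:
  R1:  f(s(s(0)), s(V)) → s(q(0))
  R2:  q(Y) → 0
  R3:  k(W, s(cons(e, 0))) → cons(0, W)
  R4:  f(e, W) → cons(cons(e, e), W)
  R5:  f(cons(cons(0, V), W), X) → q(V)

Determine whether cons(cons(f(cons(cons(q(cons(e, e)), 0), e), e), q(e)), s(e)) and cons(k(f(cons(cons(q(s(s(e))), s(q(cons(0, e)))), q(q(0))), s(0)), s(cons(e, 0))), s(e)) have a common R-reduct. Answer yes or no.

yes — NF(t₁) = cons(cons(0, 0), s(e)), NF(t₂) = cons(cons(0, 0), s(e))

Reduce t₁ = cons(cons(f(cons(cons(q(cons(e, e)), 0), e), e), q(e)), s(e)):
1. cons(cons(f(cons(cons(q(cons(e, e)), 0), e), e), q(e)), s(e))  →  cons(cons(f(cons(cons(0, 0), e), e), q(e)), s(e))   [R2 at 1.1.1.1.1]
2. cons(cons(f(cons(cons(0, 0), e), e), q(e)), s(e))  →  cons(cons(q(0), q(e)), s(e))   [R5 at 1.1]
3. cons(cons(q(0), q(e)), s(e))  →  cons(cons(0, q(e)), s(e))   [R2 at 1.1]
4. cons(cons(0, q(e)), s(e))  →  cons(cons(0, 0), s(e))   [R2 at 1.2]

Reduce t₂ = cons(k(f(cons(cons(q(s(s(e))), s(q(cons(0, e)))), q(q(0))), s(0)), s(cons(e, 0))), s(e)):
1. cons(k(f(cons(cons(q(s(s(e))), s(q(cons(0, e)))), q(q(0))), s(0)), s(cons(e, 0))), s(e))  →  cons(cons(0, f(cons(cons(q(s(s(e))), s(q(cons(0, e)))), q(q(0))), s(0))), s(e))   [R3 at 1]
2. cons(cons(0, f(cons(cons(q(s(s(e))), s(q(cons(0, e)))), q(q(0))), s(0))), s(e))  →  cons(cons(0, f(cons(cons(0, s(q(cons(0, e)))), q(q(0))), s(0))), s(e))   [R2 at 1.2.1.1.1]
3. cons(cons(0, f(cons(cons(0, s(q(cons(0, e)))), q(q(0))), s(0))), s(e))  →  cons(cons(0, q(s(q(cons(0, e))))), s(e))   [R5 at 1.2]
4. cons(cons(0, q(s(q(cons(0, e))))), s(e))  →  cons(cons(0, 0), s(e))   [R2 at 1.2]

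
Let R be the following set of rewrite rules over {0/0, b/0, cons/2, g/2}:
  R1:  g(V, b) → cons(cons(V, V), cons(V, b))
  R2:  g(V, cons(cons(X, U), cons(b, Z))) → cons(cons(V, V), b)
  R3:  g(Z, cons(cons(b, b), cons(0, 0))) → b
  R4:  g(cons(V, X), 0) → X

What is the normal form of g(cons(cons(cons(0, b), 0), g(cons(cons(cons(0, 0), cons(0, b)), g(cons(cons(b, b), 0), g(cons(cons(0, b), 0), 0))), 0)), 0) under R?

0

1. g(cons(cons(cons(0, b), 0), g(cons(cons(cons(0, 0), cons(0, b)), g(cons(cons(b, b), 0), g(cons(cons(0, b), 0), 0))), 0)), 0)  →  g(cons(cons(cons(0, 0), cons(0, b)), g(cons(cons(b, b), 0), g(cons(cons(0, b), 0), 0))), 0)   [R4 at ε]
2. g(cons(cons(cons(0, 0), cons(0, b)), g(cons(cons(b, b), 0), g(cons(cons(0, b), 0), 0))), 0)  →  g(cons(cons(b, b), 0), g(cons(cons(0, b), 0), 0))   [R4 at ε]
3. g(cons(cons(b, b), 0), g(cons(cons(0, b), 0), 0))  →  g(cons(cons(b, b), 0), 0)   [R4 at 2]
4. g(cons(cons(b, b), 0), 0)  →  0   [R4 at ε]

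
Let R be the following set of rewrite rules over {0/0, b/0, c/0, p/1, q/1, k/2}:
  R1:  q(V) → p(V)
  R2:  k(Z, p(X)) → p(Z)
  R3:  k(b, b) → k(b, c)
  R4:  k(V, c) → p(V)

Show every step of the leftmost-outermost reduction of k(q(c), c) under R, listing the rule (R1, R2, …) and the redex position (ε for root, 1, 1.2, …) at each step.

1. k(q(c), c)  →  p(q(c))   [R4 at ε]
2. p(q(c))  →  p(p(c))   [R1 at 1]

p(p(c))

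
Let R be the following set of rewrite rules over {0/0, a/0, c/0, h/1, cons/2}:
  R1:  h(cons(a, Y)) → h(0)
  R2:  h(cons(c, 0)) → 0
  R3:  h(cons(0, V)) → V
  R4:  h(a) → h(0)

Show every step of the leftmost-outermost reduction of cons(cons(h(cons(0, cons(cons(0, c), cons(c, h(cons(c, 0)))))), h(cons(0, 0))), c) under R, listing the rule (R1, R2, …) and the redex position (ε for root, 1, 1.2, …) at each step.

1. cons(cons(h(cons(0, cons(cons(0, c), cons(c, h(cons(c, 0)))))), h(cons(0, 0))), c)  →  cons(cons(cons(cons(0, c), cons(c, h(cons(c, 0)))), h(cons(0, 0))), c)   [R3 at 1.1]
2. cons(cons(cons(cons(0, c), cons(c, h(cons(c, 0)))), h(cons(0, 0))), c)  →  cons(cons(cons(cons(0, c), cons(c, 0)), h(cons(0, 0))), c)   [R2 at 1.1.2.2]
3. cons(cons(cons(cons(0, c), cons(c, 0)), h(cons(0, 0))), c)  →  cons(cons(cons(cons(0, c), cons(c, 0)), 0), c)   [R3 at 1.2]

cons(cons(cons(cons(0, c), cons(c, 0)), 0), c)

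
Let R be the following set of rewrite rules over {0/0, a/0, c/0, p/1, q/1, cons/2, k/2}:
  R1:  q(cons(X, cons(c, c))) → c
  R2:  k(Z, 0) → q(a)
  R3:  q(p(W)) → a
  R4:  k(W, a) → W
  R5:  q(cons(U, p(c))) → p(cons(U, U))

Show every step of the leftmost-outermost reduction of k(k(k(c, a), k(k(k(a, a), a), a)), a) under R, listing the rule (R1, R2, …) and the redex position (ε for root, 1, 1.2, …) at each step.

c

1. k(k(k(c, a), k(k(k(a, a), a), a)), a)  →  k(k(c, a), k(k(k(a, a), a), a))   [R4 at ε]
2. k(k(c, a), k(k(k(a, a), a), a))  →  k(c, k(k(k(a, a), a), a))   [R4 at 1]
3. k(c, k(k(k(a, a), a), a))  →  k(c, k(k(a, a), a))   [R4 at 2]
4. k(c, k(k(a, a), a))  →  k(c, k(a, a))   [R4 at 2]
5. k(c, k(a, a))  →  k(c, a)   [R4 at 2]
6. k(c, a)  →  c   [R4 at ε]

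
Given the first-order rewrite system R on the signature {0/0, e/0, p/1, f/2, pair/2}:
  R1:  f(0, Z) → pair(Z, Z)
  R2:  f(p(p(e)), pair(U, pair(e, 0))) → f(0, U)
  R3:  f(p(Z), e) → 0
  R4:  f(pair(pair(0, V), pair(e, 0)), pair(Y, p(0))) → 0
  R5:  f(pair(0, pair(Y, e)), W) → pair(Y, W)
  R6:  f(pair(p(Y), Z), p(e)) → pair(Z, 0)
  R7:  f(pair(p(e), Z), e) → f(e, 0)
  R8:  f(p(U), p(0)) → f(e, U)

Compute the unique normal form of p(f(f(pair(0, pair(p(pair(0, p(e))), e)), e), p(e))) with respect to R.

1. p(f(f(pair(0, pair(p(pair(0, p(e))), e)), e), p(e)))  →  p(f(pair(p(pair(0, p(e))), e), p(e)))   [R5 at 1.1]
2. p(f(pair(p(pair(0, p(e))), e), p(e)))  →  p(pair(e, 0))   [R6 at 1]

p(pair(e, 0))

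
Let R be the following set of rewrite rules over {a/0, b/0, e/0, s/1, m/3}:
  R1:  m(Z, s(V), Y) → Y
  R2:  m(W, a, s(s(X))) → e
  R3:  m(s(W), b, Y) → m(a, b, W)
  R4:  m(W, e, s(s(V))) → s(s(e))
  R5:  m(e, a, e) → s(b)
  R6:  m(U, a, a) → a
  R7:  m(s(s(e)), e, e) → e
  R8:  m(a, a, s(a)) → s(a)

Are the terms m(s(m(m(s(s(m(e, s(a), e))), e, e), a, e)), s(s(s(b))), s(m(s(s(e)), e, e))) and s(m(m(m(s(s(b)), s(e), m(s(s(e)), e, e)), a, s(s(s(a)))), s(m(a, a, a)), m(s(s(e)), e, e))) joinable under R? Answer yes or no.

yes — NF(t₁) = s(e), NF(t₂) = s(e)

Reduce t₁ = m(s(m(m(s(s(m(e, s(a), e))), e, e), a, e)), s(s(s(b))), s(m(s(s(e)), e, e))):
1. m(s(m(m(s(s(m(e, s(a), e))), e, e), a, e)), s(s(s(b))), s(m(s(s(e)), e, e)))  →  s(m(s(s(e)), e, e))   [R1 at ε]
2. s(m(s(s(e)), e, e))  →  s(e)   [R7 at 1]

Reduce t₂ = s(m(m(m(s(s(b)), s(e), m(s(s(e)), e, e)), a, s(s(s(a)))), s(m(a, a, a)), m(s(s(e)), e, e))):
1. s(m(m(m(s(s(b)), s(e), m(s(s(e)), e, e)), a, s(s(s(a)))), s(m(a, a, a)), m(s(s(e)), e, e)))  →  s(m(s(s(e)), e, e))   [R1 at 1]
2. s(m(s(s(e)), e, e))  →  s(e)   [R7 at 1]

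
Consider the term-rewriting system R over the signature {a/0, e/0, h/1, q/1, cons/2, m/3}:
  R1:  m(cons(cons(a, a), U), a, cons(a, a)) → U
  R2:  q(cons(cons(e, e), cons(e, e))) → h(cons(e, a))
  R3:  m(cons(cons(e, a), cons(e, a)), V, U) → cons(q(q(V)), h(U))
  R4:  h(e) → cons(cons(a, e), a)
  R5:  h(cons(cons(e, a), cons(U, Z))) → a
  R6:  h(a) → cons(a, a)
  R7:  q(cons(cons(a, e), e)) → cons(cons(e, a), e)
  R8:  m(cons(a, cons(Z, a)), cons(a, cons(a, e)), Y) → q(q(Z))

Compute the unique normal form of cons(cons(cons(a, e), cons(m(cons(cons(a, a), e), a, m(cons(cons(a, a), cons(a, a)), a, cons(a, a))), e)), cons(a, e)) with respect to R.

1. cons(cons(cons(a, e), cons(m(cons(cons(a, a), e), a, m(cons(cons(a, a), cons(a, a)), a, cons(a, a))), e)), cons(a, e))  →  cons(cons(cons(a, e), cons(m(cons(cons(a, a), e), a, cons(a, a)), e)), cons(a, e))   [R1 at 1.2.1.3]
2. cons(cons(cons(a, e), cons(m(cons(cons(a, a), e), a, cons(a, a)), e)), cons(a, e))  →  cons(cons(cons(a, e), cons(e, e)), cons(a, e))   [R1 at 1.2.1]

cons(cons(cons(a, e), cons(e, e)), cons(a, e))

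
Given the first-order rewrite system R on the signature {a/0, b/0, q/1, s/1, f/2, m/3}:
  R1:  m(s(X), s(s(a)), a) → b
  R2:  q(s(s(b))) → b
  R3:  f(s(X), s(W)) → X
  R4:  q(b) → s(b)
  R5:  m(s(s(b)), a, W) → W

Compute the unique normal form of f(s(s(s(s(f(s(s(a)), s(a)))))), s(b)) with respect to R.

s(s(s(s(a))))

1. f(s(s(s(s(f(s(s(a)), s(a)))))), s(b))  →  s(s(s(f(s(s(a)), s(a)))))   [R3 at ε]
2. s(s(s(f(s(s(a)), s(a)))))  →  s(s(s(s(a))))   [R3 at 1.1.1]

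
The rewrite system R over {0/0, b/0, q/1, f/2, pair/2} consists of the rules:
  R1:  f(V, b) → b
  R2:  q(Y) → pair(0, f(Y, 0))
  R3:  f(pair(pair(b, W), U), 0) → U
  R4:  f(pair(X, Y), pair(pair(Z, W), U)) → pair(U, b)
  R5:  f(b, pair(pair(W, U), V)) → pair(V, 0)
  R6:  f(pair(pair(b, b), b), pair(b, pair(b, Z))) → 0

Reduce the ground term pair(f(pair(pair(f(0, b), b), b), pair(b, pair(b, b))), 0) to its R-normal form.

1. pair(f(pair(pair(f(0, b), b), b), pair(b, pair(b, b))), 0)  →  pair(f(pair(pair(b, b), b), pair(b, pair(b, b))), 0)   [R1 at 1.1.1.1]
2. pair(f(pair(pair(b, b), b), pair(b, pair(b, b))), 0)  →  pair(0, 0)   [R6 at 1]

pair(0, 0)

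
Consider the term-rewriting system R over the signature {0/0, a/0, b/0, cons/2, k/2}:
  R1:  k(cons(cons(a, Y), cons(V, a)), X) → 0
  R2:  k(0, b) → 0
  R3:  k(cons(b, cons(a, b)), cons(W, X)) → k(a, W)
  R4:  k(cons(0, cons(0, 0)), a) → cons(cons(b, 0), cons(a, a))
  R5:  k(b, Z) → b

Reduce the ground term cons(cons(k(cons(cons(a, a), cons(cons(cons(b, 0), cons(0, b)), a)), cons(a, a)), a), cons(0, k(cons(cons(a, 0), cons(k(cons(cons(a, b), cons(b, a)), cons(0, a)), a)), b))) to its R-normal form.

cons(cons(0, a), cons(0, 0))

1. cons(cons(k(cons(cons(a, a), cons(cons(cons(b, 0), cons(0, b)), a)), cons(a, a)), a), cons(0, k(cons(cons(a, 0), cons(k(cons(cons(a, b), cons(b, a)), cons(0, a)), a)), b)))  →  cons(cons(0, a), cons(0, k(cons(cons(a, 0), cons(k(cons(cons(a, b), cons(b, a)), cons(0, a)), a)), b)))   [R1 at 1.1]
2. cons(cons(0, a), cons(0, k(cons(cons(a, 0), cons(k(cons(cons(a, b), cons(b, a)), cons(0, a)), a)), b)))  →  cons(cons(0, a), cons(0, 0))   [R1 at 2.2]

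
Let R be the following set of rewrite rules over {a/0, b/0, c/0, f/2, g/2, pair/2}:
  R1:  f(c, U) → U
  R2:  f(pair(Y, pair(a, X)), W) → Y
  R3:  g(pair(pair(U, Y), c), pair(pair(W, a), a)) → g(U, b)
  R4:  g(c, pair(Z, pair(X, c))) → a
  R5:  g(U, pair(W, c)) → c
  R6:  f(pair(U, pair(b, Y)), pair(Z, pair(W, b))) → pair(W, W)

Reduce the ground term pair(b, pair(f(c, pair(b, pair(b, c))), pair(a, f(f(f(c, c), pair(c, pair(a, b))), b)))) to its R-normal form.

1. pair(b, pair(f(c, pair(b, pair(b, c))), pair(a, f(f(f(c, c), pair(c, pair(a, b))), b))))  →  pair(b, pair(pair(b, pair(b, c)), pair(a, f(f(f(c, c), pair(c, pair(a, b))), b))))   [R1 at 2.1]
2. pair(b, pair(pair(b, pair(b, c)), pair(a, f(f(f(c, c), pair(c, pair(a, b))), b))))  →  pair(b, pair(pair(b, pair(b, c)), pair(a, f(f(c, pair(c, pair(a, b))), b))))   [R1 at 2.2.2.1.1]
3. pair(b, pair(pair(b, pair(b, c)), pair(a, f(f(c, pair(c, pair(a, b))), b))))  →  pair(b, pair(pair(b, pair(b, c)), pair(a, f(pair(c, pair(a, b)), b))))   [R1 at 2.2.2.1]
4. pair(b, pair(pair(b, pair(b, c)), pair(a, f(pair(c, pair(a, b)), b))))  →  pair(b, pair(pair(b, pair(b, c)), pair(a, c)))   [R2 at 2.2.2]

pair(b, pair(pair(b, pair(b, c)), pair(a, c)))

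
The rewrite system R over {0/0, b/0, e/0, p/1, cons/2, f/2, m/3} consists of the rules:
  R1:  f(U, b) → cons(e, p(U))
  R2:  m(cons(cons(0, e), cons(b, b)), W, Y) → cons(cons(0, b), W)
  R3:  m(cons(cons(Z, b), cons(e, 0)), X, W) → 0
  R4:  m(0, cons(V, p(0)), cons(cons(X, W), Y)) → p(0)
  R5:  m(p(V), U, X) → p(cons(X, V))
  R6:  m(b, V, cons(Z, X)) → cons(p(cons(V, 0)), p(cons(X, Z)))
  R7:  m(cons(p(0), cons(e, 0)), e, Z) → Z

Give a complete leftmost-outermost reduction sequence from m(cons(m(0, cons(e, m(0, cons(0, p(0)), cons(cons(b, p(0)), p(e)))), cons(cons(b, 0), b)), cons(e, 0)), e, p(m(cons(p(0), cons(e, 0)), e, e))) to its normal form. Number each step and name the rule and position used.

1. m(cons(m(0, cons(e, m(0, cons(0, p(0)), cons(cons(b, p(0)), p(e)))), cons(cons(b, 0), b)), cons(e, 0)), e, p(m(cons(p(0), cons(e, 0)), e, e)))  →  m(cons(m(0, cons(e, p(0)), cons(cons(b, 0), b)), cons(e, 0)), e, p(m(cons(p(0), cons(e, 0)), e, e)))   [R4 at 1.1.2.2]
2. m(cons(m(0, cons(e, p(0)), cons(cons(b, 0), b)), cons(e, 0)), e, p(m(cons(p(0), cons(e, 0)), e, e)))  →  m(cons(p(0), cons(e, 0)), e, p(m(cons(p(0), cons(e, 0)), e, e)))   [R4 at 1.1]
3. m(cons(p(0), cons(e, 0)), e, p(m(cons(p(0), cons(e, 0)), e, e)))  →  p(m(cons(p(0), cons(e, 0)), e, e))   [R7 at ε]
4. p(m(cons(p(0), cons(e, 0)), e, e))  →  p(e)   [R7 at 1]

p(e)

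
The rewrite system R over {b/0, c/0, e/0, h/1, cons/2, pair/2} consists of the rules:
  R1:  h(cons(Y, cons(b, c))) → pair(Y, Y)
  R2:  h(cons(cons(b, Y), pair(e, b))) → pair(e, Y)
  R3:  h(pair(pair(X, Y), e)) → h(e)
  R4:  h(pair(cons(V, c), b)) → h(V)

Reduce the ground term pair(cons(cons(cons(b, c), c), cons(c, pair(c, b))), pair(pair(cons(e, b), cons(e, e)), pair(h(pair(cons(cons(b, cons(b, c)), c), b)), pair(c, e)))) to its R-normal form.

1. pair(cons(cons(cons(b, c), c), cons(c, pair(c, b))), pair(pair(cons(e, b), cons(e, e)), pair(h(pair(cons(cons(b, cons(b, c)), c), b)), pair(c, e))))  →  pair(cons(cons(cons(b, c), c), cons(c, pair(c, b))), pair(pair(cons(e, b), cons(e, e)), pair(h(cons(b, cons(b, c))), pair(c, e))))   [R4 at 2.2.1]
2. pair(cons(cons(cons(b, c), c), cons(c, pair(c, b))), pair(pair(cons(e, b), cons(e, e)), pair(h(cons(b, cons(b, c))), pair(c, e))))  →  pair(cons(cons(cons(b, c), c), cons(c, pair(c, b))), pair(pair(cons(e, b), cons(e, e)), pair(pair(b, b), pair(c, e))))   [R1 at 2.2.1]

pair(cons(cons(cons(b, c), c), cons(c, pair(c, b))), pair(pair(cons(e, b), cons(e, e)), pair(pair(b, b), pair(c, e))))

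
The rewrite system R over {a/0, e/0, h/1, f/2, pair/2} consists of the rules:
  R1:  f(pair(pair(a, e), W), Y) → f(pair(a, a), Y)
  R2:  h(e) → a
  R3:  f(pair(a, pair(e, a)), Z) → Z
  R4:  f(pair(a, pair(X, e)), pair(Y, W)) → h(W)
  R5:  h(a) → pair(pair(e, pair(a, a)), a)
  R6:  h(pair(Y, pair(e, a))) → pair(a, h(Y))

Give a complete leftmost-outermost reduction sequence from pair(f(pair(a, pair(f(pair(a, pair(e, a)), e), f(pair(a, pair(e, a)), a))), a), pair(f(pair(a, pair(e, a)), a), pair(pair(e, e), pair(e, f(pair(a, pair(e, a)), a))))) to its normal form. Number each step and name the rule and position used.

pair(a, pair(a, pair(pair(e, e), pair(e, a))))

1. pair(f(pair(a, pair(f(pair(a, pair(e, a)), e), f(pair(a, pair(e, a)), a))), a), pair(f(pair(a, pair(e, a)), a), pair(pair(e, e), pair(e, f(pair(a, pair(e, a)), a)))))  →  pair(f(pair(a, pair(e, f(pair(a, pair(e, a)), a))), a), pair(f(pair(a, pair(e, a)), a), pair(pair(e, e), pair(e, f(pair(a, pair(e, a)), a)))))   [R3 at 1.1.2.1]
2. pair(f(pair(a, pair(e, f(pair(a, pair(e, a)), a))), a), pair(f(pair(a, pair(e, a)), a), pair(pair(e, e), pair(e, f(pair(a, pair(e, a)), a)))))  →  pair(f(pair(a, pair(e, a)), a), pair(f(pair(a, pair(e, a)), a), pair(pair(e, e), pair(e, f(pair(a, pair(e, a)), a)))))   [R3 at 1.1.2.2]
3. pair(f(pair(a, pair(e, a)), a), pair(f(pair(a, pair(e, a)), a), pair(pair(e, e), pair(e, f(pair(a, pair(e, a)), a)))))  →  pair(a, pair(f(pair(a, pair(e, a)), a), pair(pair(e, e), pair(e, f(pair(a, pair(e, a)), a)))))   [R3 at 1]
4. pair(a, pair(f(pair(a, pair(e, a)), a), pair(pair(e, e), pair(e, f(pair(a, pair(e, a)), a)))))  →  pair(a, pair(a, pair(pair(e, e), pair(e, f(pair(a, pair(e, a)), a)))))   [R3 at 2.1]
5. pair(a, pair(a, pair(pair(e, e), pair(e, f(pair(a, pair(e, a)), a)))))  →  pair(a, pair(a, pair(pair(e, e), pair(e, a))))   [R3 at 2.2.2.2]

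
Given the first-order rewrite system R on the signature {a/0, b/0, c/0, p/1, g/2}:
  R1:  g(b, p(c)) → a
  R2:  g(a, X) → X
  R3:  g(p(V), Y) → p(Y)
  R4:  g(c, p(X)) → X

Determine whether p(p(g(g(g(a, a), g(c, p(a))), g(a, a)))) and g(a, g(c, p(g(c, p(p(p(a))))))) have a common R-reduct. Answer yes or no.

Reduce t₁ = p(p(g(g(g(a, a), g(c, p(a))), g(a, a)))):
1. p(p(g(g(g(a, a), g(c, p(a))), g(a, a))))  →  p(p(g(g(a, g(c, p(a))), g(a, a))))   [R2 at 1.1.1.1]
2. p(p(g(g(a, g(c, p(a))), g(a, a))))  →  p(p(g(g(c, p(a)), g(a, a))))   [R2 at 1.1.1]
3. p(p(g(g(c, p(a)), g(a, a))))  →  p(p(g(a, g(a, a))))   [R4 at 1.1.1]
4. p(p(g(a, g(a, a))))  →  p(p(g(a, a)))   [R2 at 1.1]
5. p(p(g(a, a)))  →  p(p(a))   [R2 at 1.1]

Reduce t₂ = g(a, g(c, p(g(c, p(p(p(a))))))):
1. g(a, g(c, p(g(c, p(p(p(a)))))))  →  g(c, p(g(c, p(p(p(a))))))   [R2 at ε]
2. g(c, p(g(c, p(p(p(a))))))  →  g(c, p(p(p(a))))   [R4 at ε]
3. g(c, p(p(p(a))))  →  p(p(a))   [R4 at ε]

yes — NF(t₁) = p(p(a)), NF(t₂) = p(p(a))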